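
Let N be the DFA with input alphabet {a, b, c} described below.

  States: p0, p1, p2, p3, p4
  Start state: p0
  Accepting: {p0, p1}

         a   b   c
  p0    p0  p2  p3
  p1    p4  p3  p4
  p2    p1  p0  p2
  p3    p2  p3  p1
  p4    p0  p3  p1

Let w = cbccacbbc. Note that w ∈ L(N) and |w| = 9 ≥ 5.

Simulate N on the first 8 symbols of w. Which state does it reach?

State sequence: p0 -c-> p3 -b-> p3 -c-> p1 -c-> p4 -a-> p0 -c-> p3 -b-> p3 -b-> p3

After reading 8 characters, N is in state p3.
(This kind of state-tracing is the core of the pumping-lemma construction: with 5 states, pigeonhole forces a repeat within the first 5 steps.)

p3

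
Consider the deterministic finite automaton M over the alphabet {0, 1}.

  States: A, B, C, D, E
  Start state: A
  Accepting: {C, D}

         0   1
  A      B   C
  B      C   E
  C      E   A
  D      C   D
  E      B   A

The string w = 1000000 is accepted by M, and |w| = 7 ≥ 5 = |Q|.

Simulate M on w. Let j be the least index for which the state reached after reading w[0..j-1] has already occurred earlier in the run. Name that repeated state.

C

Run of M on w = 1 0 0 0 0 0 0:
  step 0: A  (start)
  step 1: C  (read 1: A→C)
  step 2: E  (read 0: C→E)
  step 3: B  (read 0: E→B)
  step 4: C  (read 0: B→C)   ← first repeat (C seen earlier)
  step 5: E  (read 0: C→E)
  step 6: B  (read 0: E→B)
  step 7: C  (read 0: B→C)

The earliest repeat is at step j = 4: M is in C, which it already visited at step i = 1.
The DFA has 5 states, so the proof of the pumping lemma guarantees a repeated state among the first 5+1 visited; the segment between the two visits is the pumpable y.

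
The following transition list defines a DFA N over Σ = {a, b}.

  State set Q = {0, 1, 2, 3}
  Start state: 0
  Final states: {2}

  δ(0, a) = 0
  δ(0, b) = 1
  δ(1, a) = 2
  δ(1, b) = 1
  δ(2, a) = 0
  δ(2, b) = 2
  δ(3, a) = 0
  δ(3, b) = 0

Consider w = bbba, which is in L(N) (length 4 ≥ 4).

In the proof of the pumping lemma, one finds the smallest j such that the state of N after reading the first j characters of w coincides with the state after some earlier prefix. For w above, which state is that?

1

Run of N on w = b b b a:
  step 0: 0  (start)
  step 1: 1  (read b: 0→1)
  step 2: 1  (read b: 1→1)   ← first repeat (1 seen earlier)
  step 3: 1  (read b: 1→1)
  step 4: 2  (read a: 1→2)

The earliest repeat is at step j = 2: N is in 1, which it already visited at step i = 1.
With |Q| = 4, pigeonhole forces a state repeat no later than step 4; the substring read between the first and second visits to that state can be pumped.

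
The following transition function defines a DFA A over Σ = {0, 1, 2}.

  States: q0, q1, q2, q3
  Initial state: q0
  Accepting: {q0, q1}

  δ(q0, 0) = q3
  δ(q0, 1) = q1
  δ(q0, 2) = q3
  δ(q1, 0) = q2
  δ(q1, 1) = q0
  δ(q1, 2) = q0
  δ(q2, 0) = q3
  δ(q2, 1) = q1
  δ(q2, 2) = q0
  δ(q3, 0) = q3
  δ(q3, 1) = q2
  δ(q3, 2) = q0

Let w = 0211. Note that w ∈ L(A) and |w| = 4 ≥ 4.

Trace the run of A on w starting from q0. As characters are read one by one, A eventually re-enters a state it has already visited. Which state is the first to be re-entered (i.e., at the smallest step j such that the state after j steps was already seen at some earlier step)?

q0

State sequence: q0 -0-> q3 -2-> q0 -1-> q1 -1-> q0
First repeat at step 2: q0 was already visited.

The earliest repeat is at step j = 2: A is in q0, which it already visited at step i = 0.
Since A has 4 states, any run of length ≥ 4 visits 4+1 states, so by pigeonhole some state repeats within the first 4 steps — that repeat gives the pumpable loop.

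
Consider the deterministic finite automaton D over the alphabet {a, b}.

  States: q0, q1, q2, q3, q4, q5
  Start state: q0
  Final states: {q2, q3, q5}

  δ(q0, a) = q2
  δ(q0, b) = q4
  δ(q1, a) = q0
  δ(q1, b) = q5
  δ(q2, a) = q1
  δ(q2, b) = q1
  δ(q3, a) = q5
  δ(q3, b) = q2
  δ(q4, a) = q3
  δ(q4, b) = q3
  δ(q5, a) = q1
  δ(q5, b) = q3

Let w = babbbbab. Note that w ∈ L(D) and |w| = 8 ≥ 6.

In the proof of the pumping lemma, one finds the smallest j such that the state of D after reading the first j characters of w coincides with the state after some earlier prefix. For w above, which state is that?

State sequence: q0 -b-> q4 -a-> q3 -b-> q2 -b-> q1 -b-> q5 -b-> q3 -a-> q5 -b-> q3
First repeat at step 6: q3 was already visited.

The earliest repeat is at step j = 6: D is in q3, which it already visited at step i = 2.
With |Q| = 6, pigeonhole forces a state repeat no later than step 6; the substring read between the first and second visits to that state can be pumped.

q3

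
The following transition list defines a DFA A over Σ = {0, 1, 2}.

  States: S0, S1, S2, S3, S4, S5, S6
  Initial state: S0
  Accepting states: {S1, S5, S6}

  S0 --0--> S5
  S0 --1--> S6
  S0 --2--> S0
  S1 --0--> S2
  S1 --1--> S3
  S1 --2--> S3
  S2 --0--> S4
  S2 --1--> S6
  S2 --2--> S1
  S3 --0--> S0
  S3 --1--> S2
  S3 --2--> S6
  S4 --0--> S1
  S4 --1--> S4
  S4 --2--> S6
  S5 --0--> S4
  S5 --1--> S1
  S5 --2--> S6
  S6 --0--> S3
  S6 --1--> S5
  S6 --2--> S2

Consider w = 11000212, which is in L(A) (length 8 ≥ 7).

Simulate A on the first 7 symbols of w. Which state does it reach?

State sequence: S0 -1-> S6 -1-> S5 -0-> S4 -0-> S1 -0-> S2 -2-> S1 -1-> S3

After reading 7 characters, A is in state S3.
(This kind of state-tracing is the core of the pumping-lemma construction: with 7 states, pigeonhole forces a repeat within the first 7 steps.)

S3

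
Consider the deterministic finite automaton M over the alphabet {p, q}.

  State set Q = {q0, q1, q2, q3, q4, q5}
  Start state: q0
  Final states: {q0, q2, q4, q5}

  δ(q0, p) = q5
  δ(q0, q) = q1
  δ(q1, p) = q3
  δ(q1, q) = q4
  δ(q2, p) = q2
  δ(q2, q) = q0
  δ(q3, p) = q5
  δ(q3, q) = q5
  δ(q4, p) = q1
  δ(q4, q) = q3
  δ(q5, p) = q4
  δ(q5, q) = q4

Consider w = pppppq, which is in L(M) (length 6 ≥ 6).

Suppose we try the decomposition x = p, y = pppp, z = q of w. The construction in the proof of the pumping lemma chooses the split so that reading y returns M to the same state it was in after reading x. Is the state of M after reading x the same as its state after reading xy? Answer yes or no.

Run of M on the first 5 characters of w = p p p p p:
  step 0: q0  (start)
  step 1: q5  (read p: q0→q5)
  step 2: q4  (read p: q5→q4)
  step 3: q1  (read p: q4→q1)
  step 4: q3  (read p: q1→q3)
  step 5: q5  (read p: q3→q5)

After x (step 1): q5. After xy (step 5): q5.
They match, so y = pppp drives M around a cycle from q5 back to itself; pumping y any number of times keeps M in q5 before reading z, and xyⁱz ∈ L(M) for every i ≥ 0.

yes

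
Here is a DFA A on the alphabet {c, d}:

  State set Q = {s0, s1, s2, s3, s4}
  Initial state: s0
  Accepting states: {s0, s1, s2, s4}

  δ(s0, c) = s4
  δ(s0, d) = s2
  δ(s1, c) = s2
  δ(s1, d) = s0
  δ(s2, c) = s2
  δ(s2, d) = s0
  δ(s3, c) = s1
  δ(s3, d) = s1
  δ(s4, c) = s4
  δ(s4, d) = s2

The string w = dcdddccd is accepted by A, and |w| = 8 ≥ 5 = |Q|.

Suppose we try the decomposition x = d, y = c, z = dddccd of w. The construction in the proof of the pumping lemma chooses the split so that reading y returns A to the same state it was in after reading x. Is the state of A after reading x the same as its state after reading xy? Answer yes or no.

yes

Run of A on the first 2 characters of w = d c:
  step 0: s0  (start)
  step 1: s2  (read d: s0→s2)
  step 2: s2  (read c: s2→s2)

After x (step 1): s2. After xy (step 2): s2.
They match, so y = c drives A around a cycle from s2 back to itself; pumping y any number of times keeps A in s2 before reading z, and xyⁱz ∈ L(A) for every i ≥ 0.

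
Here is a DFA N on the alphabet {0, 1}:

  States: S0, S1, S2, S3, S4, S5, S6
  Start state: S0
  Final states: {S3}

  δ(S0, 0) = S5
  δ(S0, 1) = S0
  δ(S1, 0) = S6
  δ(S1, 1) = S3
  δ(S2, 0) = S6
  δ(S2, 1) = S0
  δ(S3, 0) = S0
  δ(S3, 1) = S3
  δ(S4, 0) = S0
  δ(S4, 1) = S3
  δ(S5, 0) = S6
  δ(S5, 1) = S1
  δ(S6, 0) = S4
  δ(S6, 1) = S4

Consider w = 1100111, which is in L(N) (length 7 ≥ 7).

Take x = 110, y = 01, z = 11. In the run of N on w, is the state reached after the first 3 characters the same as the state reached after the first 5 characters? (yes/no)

no

State sequence: S0 -1-> S0 -1-> S0 -0-> S5 -0-> S6 -1-> S4

After x (step 3): S5. After xy (step 5): S4.
They differ (S5 ≠ S4), so y is not a cycle from the state after x; this split is not the one the pumping-lemma construction produces, and pumping y need not keep the string in L(N).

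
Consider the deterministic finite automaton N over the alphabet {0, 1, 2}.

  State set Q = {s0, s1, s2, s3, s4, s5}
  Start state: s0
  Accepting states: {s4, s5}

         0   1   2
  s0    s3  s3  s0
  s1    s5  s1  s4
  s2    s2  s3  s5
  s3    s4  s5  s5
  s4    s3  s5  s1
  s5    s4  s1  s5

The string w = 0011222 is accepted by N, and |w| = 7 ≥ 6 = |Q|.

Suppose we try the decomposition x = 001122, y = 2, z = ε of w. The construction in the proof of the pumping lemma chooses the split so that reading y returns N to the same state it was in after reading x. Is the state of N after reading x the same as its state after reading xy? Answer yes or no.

no

State sequence: s0 -0-> s3 -0-> s4 -1-> s5 -1-> s1 -2-> s4 -2-> s1 -2-> s4

After x (step 6): s1. After xy (step 7): s4.
They differ (s1 ≠ s4), so y is not a cycle from the state after x; this split is not the one the pumping-lemma construction produces, and pumping y need not keep the string in L(N).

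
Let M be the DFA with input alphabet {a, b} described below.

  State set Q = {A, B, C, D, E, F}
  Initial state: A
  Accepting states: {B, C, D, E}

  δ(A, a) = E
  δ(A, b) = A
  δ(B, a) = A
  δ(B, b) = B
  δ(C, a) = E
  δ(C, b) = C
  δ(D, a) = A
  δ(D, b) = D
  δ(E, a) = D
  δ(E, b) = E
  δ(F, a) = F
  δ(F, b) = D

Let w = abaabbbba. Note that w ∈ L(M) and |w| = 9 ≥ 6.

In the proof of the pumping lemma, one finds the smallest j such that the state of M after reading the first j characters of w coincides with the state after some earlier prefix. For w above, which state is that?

E

Run of M on w = a b a a b b b b a:
  step 0: A  (start)
  step 1: E  (read a: A→E)
  step 2: E  (read b: E→E)   ← first repeat (E seen earlier)
  step 3: D  (read a: E→D)
  step 4: A  (read a: D→A)
  step 5: A  (read b: A→A)
  step 6: A  (read b: A→A)
  step 7: A  (read b: A→A)
  step 8: A  (read b: A→A)
  step 9: E  (read a: A→E)

The earliest repeat is at step j = 2: M is in E, which it already visited at step i = 1.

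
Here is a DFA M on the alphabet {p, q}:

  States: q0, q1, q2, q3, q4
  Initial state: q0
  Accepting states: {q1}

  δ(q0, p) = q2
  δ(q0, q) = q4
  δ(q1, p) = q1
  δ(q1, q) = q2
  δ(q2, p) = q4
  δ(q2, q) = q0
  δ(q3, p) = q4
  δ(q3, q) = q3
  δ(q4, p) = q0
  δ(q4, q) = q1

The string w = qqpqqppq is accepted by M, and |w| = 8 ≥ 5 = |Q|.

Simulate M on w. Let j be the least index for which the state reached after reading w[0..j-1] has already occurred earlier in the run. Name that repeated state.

State sequence: q0 -q-> q4 -q-> q1 -p-> q1 -q-> q2 -q-> q0 -p-> q2 -p-> q4 -q-> q1
First repeat at step 3: q1 was already visited.

The earliest repeat is at step j = 3: M is in q1, which it already visited at step i = 2.

q1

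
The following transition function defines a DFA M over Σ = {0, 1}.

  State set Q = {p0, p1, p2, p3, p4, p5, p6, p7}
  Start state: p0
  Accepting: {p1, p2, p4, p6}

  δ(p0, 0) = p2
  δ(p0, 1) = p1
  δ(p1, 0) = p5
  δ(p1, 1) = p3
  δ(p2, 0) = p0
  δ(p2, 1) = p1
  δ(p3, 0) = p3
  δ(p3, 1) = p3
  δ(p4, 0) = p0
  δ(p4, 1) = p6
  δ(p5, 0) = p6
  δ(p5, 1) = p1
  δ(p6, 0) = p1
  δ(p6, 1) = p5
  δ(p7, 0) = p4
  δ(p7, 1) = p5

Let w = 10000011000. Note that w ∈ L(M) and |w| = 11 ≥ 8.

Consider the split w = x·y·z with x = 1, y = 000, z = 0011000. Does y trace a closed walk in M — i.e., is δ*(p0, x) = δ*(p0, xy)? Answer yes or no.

Run of M on the first 4 characters of w = 1 0 0 0:
  step 0: p0  (start)
  step 1: p1  (read 1: p0→p1)
  step 2: p5  (read 0: p1→p5)
  step 3: p6  (read 0: p5→p6)
  step 4: p1  (read 0: p6→p1)

After x (step 1): p1. After xy (step 4): p1.
They match, so y = 000 drives M around a cycle from p1 back to itself; pumping y any number of times keeps M in p1 before reading z, and xyⁱz ∈ L(M) for every i ≥ 0.

yes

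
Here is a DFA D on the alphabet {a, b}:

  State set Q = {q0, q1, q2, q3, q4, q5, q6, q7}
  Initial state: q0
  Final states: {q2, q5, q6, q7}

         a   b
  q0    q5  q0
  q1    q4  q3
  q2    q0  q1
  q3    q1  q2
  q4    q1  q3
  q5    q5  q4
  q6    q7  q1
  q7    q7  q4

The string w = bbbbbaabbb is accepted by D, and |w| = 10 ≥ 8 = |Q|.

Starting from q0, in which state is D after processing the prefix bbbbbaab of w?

Run of D on the first 8 characters of w = b b b b b a a b:
  step 0: q0  (start)
  step 1: q0  (read b: q0→q0)
  step 2: q0  (read b: q0→q0)
  step 3: q0  (read b: q0→q0)
  step 4: q0  (read b: q0→q0)
  step 5: q0  (read b: q0→q0)
  step 6: q5  (read a: q0→q5)
  step 7: q5  (read a: q5→q5)
  step 8: q4  (read b: q5→q4)

After reading 8 characters, D is in state q4.
(This kind of state-tracing is the core of the pumping-lemma construction: with 8 states, pigeonhole forces a repeat within the first 8 steps.)

q4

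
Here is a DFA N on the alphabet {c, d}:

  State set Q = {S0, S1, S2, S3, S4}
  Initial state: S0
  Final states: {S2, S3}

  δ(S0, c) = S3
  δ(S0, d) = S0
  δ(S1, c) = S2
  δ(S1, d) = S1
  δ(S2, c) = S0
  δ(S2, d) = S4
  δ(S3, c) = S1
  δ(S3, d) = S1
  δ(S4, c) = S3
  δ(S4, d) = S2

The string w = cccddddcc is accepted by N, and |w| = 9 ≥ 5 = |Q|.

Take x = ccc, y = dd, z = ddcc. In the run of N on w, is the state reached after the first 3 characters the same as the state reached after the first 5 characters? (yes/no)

yes

State sequence: S0 -c-> S3 -c-> S1 -c-> S2 -d-> S4 -d-> S2

After x (step 3): S2. After xy (step 5): S2.
They match, so y = dd drives N around a cycle from S2 back to itself; pumping y any number of times keeps N in S2 before reading z, and xyⁱz ∈ L(N) for every i ≥ 0.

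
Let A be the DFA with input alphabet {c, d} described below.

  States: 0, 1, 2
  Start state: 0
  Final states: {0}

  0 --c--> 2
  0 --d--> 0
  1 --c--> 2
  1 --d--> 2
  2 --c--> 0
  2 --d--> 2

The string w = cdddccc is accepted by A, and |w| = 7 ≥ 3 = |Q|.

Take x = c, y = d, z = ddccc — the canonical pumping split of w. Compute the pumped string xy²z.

cddddccc

xy^2z = c·d·d·ddccc = cddddccc.
Reading y = d takes A from 2 back to 2, so after x·y·y the machine is still in 2, and z then leads to the accepting state 0. Hence cddddccc ∈ L(A).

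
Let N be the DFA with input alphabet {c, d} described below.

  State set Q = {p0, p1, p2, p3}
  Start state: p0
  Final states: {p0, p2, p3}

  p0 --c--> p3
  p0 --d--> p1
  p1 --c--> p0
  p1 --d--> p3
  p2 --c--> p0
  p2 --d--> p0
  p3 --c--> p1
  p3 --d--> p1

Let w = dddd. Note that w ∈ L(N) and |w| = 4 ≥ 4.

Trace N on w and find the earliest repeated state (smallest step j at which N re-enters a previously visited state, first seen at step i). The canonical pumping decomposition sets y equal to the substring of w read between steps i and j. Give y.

Run of N on w = d d d d:
  step 0: p0  (start)
  step 1: p1  (read d: p0→p1)
  step 2: p3  (read d: p1→p3)
  step 3: p1  (read d: p3→p1)   ← first repeat (p1 seen earlier)
  step 4: p3  (read d: p1→p3)

So i = 1, j = 3, giving x = w[0:1] = d, y = w[1:3] = dd, z = w[3:4] = d.
Check: |xy| = 3 ≤ 4 and |y| = 2 ≥ 1. Reading y takes N from p1 back to p1, so every xyⁱz is accepted.
With |Q| = 4, pigeonhole forces a state repeat no later than step 4; the substring read between the first and second visits to that state can be pumped.

dd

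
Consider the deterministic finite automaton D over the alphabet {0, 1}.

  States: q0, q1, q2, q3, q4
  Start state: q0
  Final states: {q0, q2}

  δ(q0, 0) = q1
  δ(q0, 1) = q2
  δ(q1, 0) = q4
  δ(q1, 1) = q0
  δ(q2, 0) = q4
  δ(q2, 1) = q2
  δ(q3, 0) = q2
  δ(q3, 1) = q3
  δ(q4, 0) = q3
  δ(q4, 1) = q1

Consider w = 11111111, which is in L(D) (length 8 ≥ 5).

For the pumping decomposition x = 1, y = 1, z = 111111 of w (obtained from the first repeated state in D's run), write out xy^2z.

xy^2z = 1·1·1·111111 = 111111111.
Reading y = 1 takes D from q2 back to q2, so after x·y·y the machine is still in q2, and z then leads to the accepting state q2. Hence 111111111 ∈ L(D).

111111111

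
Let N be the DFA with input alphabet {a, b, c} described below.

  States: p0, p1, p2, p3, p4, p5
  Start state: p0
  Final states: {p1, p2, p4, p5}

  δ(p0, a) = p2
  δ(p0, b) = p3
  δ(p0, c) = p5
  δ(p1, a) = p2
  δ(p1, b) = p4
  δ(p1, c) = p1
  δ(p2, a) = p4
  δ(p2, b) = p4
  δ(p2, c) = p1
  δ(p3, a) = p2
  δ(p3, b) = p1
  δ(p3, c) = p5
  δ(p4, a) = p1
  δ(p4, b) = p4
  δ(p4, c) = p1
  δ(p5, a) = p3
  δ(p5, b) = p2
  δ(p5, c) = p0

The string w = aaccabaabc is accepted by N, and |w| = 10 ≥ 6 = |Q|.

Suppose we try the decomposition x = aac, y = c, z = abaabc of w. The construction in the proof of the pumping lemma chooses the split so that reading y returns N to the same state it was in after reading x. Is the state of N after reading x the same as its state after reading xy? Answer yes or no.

Run of N on the first 4 characters of w = a a c c:
  step 0: p0  (start)
  step 1: p2  (read a: p0→p2)
  step 2: p4  (read a: p2→p4)
  step 3: p1  (read c: p4→p1)
  step 4: p1  (read c: p1→p1)

After x (step 3): p1. After xy (step 4): p1.
They match, so y = c drives N around a cycle from p1 back to itself; pumping y any number of times keeps N in p1 before reading z, and xyⁱz ∈ L(N) for every i ≥ 0.

yes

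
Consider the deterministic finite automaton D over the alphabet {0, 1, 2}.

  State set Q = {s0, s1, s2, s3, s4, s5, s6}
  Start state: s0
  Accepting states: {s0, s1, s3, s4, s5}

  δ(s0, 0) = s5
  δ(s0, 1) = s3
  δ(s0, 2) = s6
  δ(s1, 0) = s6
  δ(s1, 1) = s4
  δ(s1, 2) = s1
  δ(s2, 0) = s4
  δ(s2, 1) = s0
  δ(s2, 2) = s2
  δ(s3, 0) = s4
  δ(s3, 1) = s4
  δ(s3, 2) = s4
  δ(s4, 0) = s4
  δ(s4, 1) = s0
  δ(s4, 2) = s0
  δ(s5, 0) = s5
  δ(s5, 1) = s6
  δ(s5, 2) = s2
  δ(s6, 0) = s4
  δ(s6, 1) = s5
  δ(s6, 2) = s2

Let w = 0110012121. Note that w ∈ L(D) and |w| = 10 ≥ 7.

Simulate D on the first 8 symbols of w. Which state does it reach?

State sequence: s0 -0-> s5 -1-> s6 -1-> s5 -0-> s5 -0-> s5 -1-> s6 -2-> s2 -1-> s0

After reading 8 characters, D is in state s0.
(This kind of state-tracing is the core of the pumping-lemma construction: with 7 states, pigeonhole forces a repeat within the first 7 steps.)

s0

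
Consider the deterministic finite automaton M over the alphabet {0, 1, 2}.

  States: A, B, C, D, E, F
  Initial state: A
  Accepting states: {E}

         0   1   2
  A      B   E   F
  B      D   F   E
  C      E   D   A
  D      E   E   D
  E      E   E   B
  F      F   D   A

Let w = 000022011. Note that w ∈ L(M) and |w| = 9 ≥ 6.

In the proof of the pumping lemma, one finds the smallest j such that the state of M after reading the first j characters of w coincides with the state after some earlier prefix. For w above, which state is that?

E

Run of M on w = 0 0 0 0 2 2 0 1 1:
  step 0: A  (start)
  step 1: B  (read 0: A→B)
  step 2: D  (read 0: B→D)
  step 3: E  (read 0: D→E)
  step 4: E  (read 0: E→E)   ← first repeat (E seen earlier)
  step 5: B  (read 2: E→B)
  step 6: E  (read 2: B→E)
  step 7: E  (read 0: E→E)
  step 8: E  (read 1: E→E)
  step 9: E  (read 1: E→E)

The earliest repeat is at step j = 4: M is in E, which it already visited at step i = 3.
With |Q| = 6, pigeonhole forces a state repeat no later than step 6; the substring read between the first and second visits to that state can be pumped.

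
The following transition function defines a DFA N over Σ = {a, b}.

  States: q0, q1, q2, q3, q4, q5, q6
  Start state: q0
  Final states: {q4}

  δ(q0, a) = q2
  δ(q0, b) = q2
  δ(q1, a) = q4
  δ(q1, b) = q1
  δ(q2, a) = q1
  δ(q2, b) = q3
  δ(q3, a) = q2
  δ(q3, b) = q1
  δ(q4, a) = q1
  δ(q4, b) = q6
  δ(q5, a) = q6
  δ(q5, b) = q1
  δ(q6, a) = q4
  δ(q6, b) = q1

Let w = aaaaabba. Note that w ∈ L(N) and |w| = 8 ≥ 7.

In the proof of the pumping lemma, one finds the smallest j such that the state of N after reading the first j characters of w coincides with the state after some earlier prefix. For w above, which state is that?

Run of N on w = a a a a a b b a:
  step 0: q0  (start)
  step 1: q2  (read a: q0→q2)
  step 2: q1  (read a: q2→q1)
  step 3: q4  (read a: q1→q4)
  step 4: q1  (read a: q4→q1)   ← first repeat (q1 seen earlier)
  step 5: q4  (read a: q1→q4)
  step 6: q6  (read b: q4→q6)
  step 7: q1  (read b: q6→q1)
  step 8: q4  (read a: q1→q4)

The earliest repeat is at step j = 4: N is in q1, which it already visited at step i = 2.
Since N has 7 states, any run of length ≥ 7 visits 7+1 states, so by pigeonhole some state repeats within the first 7 steps — that repeat gives the pumpable loop.

q1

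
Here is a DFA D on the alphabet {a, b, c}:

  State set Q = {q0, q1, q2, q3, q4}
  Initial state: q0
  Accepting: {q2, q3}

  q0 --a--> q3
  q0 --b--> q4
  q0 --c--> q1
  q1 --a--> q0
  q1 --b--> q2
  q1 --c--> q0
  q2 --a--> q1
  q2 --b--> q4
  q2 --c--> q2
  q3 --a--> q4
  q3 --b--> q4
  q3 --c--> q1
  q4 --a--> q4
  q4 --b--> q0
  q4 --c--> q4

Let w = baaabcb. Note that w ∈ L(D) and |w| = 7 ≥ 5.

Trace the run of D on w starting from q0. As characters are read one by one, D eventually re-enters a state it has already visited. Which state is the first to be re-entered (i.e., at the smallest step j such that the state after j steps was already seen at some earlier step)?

q4

State sequence: q0 -b-> q4 -a-> q4 -a-> q4 -a-> q4 -b-> q0 -c-> q1 -b-> q2
First repeat at step 2: q4 was already visited.

The earliest repeat is at step j = 2: D is in q4, which it already visited at step i = 1.
The DFA has 5 states, so the proof of the pumping lemma guarantees a repeated state among the first 5+1 visited; the segment between the two visits is the pumpable y.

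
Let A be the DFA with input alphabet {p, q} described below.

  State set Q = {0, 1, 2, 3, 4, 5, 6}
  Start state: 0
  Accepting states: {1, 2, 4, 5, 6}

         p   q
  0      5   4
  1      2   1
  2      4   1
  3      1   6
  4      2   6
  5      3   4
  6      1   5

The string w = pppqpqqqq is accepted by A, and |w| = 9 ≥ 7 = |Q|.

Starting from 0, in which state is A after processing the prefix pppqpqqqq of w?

1

State sequence: 0 -p-> 5 -p-> 3 -p-> 1 -q-> 1 -p-> 2 -q-> 1 -q-> 1 -q-> 1 -q-> 1

After reading 9 characters, A is in state 1.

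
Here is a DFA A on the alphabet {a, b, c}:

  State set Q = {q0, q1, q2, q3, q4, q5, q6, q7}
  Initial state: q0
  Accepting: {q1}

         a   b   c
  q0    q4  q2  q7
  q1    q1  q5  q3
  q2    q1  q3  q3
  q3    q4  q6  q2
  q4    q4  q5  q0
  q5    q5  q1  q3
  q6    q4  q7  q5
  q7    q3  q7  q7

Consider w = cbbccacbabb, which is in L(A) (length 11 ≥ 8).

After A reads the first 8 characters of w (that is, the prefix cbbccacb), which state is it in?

Run of A on the first 8 characters of w = c b b c c a c b:
  step 0: q0  (start)
  step 1: q7  (read c: q0→q7)
  step 2: q7  (read b: q7→q7)
  step 3: q7  (read b: q7→q7)
  step 4: q7  (read c: q7→q7)
  step 5: q7  (read c: q7→q7)
  step 6: q3  (read a: q7→q3)
  step 7: q2  (read c: q3→q2)
  step 8: q3  (read b: q2→q3)

After reading 8 characters, A is in state q3.

q3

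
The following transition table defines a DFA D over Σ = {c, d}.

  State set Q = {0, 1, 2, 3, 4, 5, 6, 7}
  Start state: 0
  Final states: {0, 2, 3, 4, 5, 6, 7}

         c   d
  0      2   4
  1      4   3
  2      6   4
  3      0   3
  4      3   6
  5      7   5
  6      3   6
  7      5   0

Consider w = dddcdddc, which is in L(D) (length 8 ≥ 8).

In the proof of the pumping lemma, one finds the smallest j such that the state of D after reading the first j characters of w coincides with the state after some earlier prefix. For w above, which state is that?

Run of D on w = d d d c d d d c:
  step 0: 0  (start)
  step 1: 4  (read d: 0→4)
  step 2: 6  (read d: 4→6)
  step 3: 6  (read d: 6→6)   ← first repeat (6 seen earlier)
  step 4: 3  (read c: 6→3)
  step 5: 3  (read d: 3→3)
  step 6: 3  (read d: 3→3)
  step 7: 3  (read d: 3→3)
  step 8: 0  (read c: 3→0)

The earliest repeat is at step j = 3: D is in 6, which it already visited at step i = 2.
Pumping length from the standard proof: p = 8 (the number of states). The repeated state found above gives |xy| = j ≤ 8 and |y| = j − i ≥ 1.

6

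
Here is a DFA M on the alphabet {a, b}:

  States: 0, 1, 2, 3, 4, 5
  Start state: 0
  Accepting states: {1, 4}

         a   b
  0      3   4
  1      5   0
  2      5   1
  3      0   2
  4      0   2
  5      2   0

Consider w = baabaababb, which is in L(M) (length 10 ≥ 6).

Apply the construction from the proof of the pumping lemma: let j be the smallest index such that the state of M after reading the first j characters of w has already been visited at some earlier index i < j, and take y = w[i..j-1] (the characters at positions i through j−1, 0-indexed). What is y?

ba

Run of M on w = b a a b a a b a b b:
  step 0: 0  (start)
  step 1: 4  (read b: 0→4)
  step 2: 0  (read a: 4→0)   ← first repeat (0 seen earlier)
  step 3: 3  (read a: 0→3)
  step 4: 2  (read b: 3→2)
  step 5: 5  (read a: 2→5)
  step 6: 2  (read a: 5→2)
  step 7: 1  (read b: 2→1)
  step 8: 5  (read a: 1→5)
  step 9: 0  (read b: 5→0)
  step 10: 4  (read b: 0→4)

So i = 0, j = 2, giving x = w[0:0] = ε, y = w[0:2] = ba, z = w[2:10] = abaababb.
Check: |xy| = 2 ≤ 6 and |y| = 2 ≥ 1. Reading y takes M from 0 back to 0, so every xyⁱz is accepted.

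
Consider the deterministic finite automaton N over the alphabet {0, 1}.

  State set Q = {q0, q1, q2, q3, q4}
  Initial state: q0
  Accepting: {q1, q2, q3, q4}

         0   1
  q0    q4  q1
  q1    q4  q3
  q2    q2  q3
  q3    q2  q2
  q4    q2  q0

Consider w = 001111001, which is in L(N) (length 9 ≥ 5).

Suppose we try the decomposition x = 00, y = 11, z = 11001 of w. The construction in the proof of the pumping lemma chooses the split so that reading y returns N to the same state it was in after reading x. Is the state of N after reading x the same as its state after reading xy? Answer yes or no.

yes

Run of N on the first 4 characters of w = 0 0 1 1:
  step 0: q0  (start)
  step 1: q4  (read 0: q0→q4)
  step 2: q2  (read 0: q4→q2)
  step 3: q3  (read 1: q2→q3)
  step 4: q2  (read 1: q3→q2)

After x (step 2): q2. After xy (step 4): q2.
They match, so y = 11 drives N around a cycle from q2 back to itself; pumping y any number of times keeps N in q2 before reading z, and xyⁱz ∈ L(N) for every i ≥ 0.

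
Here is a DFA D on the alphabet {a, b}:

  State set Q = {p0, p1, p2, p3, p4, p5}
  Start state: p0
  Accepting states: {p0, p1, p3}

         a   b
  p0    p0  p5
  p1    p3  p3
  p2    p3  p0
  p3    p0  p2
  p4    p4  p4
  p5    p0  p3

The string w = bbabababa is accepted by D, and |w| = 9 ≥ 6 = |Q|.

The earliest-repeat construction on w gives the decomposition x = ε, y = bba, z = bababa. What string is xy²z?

bbabbabababa

xy^2z = ε·bba·bba·bababa = bbabbabababa.
Reading y = bba takes D from p0 back to p0, so after x·y·y the machine is still in p0, and z then leads to the accepting state p0. Hence bbabbabababa ∈ L(D).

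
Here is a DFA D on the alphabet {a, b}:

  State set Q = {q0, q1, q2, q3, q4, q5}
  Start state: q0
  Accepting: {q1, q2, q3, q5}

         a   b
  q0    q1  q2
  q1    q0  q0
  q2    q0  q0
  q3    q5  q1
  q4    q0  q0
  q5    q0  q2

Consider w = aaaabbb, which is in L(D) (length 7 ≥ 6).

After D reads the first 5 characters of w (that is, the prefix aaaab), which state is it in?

Run of D on the first 5 characters of w = a a a a b:
  step 0: q0  (start)
  step 1: q1  (read a: q0→q1)
  step 2: q0  (read a: q1→q0)
  step 3: q1  (read a: q0→q1)
  step 4: q0  (read a: q1→q0)
  step 5: q2  (read b: q0→q2)

After reading 5 characters, D is in state q2.

q2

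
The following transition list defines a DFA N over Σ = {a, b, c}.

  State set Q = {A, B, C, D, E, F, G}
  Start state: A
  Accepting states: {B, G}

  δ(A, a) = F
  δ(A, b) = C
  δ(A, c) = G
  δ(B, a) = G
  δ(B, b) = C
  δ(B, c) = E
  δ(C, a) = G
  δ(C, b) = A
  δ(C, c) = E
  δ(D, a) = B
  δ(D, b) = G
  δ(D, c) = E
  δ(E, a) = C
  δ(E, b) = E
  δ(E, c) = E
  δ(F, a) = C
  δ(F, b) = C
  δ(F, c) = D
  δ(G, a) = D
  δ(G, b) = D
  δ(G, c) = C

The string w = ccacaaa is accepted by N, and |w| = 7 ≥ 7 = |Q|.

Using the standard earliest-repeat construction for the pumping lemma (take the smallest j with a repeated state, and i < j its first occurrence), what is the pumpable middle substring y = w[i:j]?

ca

State sequence: A -c-> G -c-> C -a-> G -c-> C -a-> G -a-> D -a-> B
First repeat at step 3: G was already visited.

So i = 1, j = 3, giving x = w[0:1] = c, y = w[1:3] = ca, z = w[3:7] = caaa.
Check: |xy| = 3 ≤ 7 and |y| = 2 ≥ 1. Reading y takes N from G back to G, so every xyⁱz is accepted.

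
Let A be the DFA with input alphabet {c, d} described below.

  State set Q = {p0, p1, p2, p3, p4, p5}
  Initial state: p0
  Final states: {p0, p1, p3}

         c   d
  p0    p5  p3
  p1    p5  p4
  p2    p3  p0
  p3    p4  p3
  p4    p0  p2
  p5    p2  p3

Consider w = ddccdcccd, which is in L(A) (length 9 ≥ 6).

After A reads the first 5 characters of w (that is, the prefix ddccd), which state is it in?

p3

Run of A on the first 5 characters of w = d d c c d:
  step 0: p0  (start)
  step 1: p3  (read d: p0→p3)
  step 2: p3  (read d: p3→p3)
  step 3: p4  (read c: p3→p4)
  step 4: p0  (read c: p4→p0)
  step 5: p3  (read d: p0→p3)

After reading 5 characters, A is in state p3.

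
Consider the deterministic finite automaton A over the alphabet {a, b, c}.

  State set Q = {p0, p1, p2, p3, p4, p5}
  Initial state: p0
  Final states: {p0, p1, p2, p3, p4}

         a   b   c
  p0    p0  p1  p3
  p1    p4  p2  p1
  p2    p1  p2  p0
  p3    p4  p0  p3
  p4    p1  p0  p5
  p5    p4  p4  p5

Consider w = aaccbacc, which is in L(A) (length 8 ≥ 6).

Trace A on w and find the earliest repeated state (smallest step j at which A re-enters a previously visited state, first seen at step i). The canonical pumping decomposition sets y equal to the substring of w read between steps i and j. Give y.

a

Run of A on w = a a c c b a c c:
  step 0: p0  (start)
  step 1: p0  (read a: p0→p0)   ← first repeat (p0 seen earlier)
  step 2: p0  (read a: p0→p0)
  step 3: p3  (read c: p0→p3)
  step 4: p3  (read c: p3→p3)
  step 5: p0  (read b: p3→p0)
  step 6: p0  (read a: p0→p0)
  step 7: p3  (read c: p0→p3)
  step 8: p3  (read c: p3→p3)

So i = 0, j = 1, giving x = w[0:0] = ε, y = w[0:1] = a, z = w[1:8] = accbacc.
Check: |xy| = 1 ≤ 6 and |y| = 1 ≥ 1. Reading y takes A from p0 back to p0, so every xyⁱz is accepted.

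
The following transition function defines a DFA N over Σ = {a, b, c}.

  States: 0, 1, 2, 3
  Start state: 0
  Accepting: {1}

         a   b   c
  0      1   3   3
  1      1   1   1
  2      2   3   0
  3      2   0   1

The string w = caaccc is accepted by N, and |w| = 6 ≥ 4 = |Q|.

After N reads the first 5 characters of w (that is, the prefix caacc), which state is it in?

3

State sequence: 0 -c-> 3 -a-> 2 -a-> 2 -c-> 0 -c-> 3

After reading 5 characters, N is in state 3.
(This kind of state-tracing is the core of the pumping-lemma construction: with 4 states, pigeonhole forces a repeat within the first 4 steps.)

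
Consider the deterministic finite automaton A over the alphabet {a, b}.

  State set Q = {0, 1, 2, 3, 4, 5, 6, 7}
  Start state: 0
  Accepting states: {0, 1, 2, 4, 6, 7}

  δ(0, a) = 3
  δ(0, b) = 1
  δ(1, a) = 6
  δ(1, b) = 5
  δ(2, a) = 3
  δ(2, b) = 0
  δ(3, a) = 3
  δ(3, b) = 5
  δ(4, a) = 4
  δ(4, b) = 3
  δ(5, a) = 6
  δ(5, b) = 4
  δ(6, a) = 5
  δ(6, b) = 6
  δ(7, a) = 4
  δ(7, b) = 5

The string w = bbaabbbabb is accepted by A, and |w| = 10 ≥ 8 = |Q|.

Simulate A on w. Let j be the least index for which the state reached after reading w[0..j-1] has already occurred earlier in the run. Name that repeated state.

5

State sequence: 0 -b-> 1 -b-> 5 -a-> 6 -a-> 5 -b-> 4 -b-> 3 -b-> 5 -a-> 6 -b-> 6 -b-> 6
First repeat at step 4: 5 was already visited.

The earliest repeat is at step j = 4: A is in 5, which it already visited at step i = 2.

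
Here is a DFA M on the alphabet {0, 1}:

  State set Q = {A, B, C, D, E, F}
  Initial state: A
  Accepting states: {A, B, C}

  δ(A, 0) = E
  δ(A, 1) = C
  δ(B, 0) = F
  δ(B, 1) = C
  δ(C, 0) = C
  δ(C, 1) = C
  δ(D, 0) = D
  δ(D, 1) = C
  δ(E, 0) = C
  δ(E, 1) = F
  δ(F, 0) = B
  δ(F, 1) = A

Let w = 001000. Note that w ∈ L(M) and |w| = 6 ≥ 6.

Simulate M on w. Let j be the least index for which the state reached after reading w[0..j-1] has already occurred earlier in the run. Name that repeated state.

State sequence: A -0-> E -0-> C -1-> C -0-> C -0-> C -0-> C
First repeat at step 3: C was already visited.

The earliest repeat is at step j = 3: M is in C, which it already visited at step i = 2.
The DFA has 6 states, so the proof of the pumping lemma guarantees a repeated state among the first 6+1 visited; the segment between the two visits is the pumpable y.

C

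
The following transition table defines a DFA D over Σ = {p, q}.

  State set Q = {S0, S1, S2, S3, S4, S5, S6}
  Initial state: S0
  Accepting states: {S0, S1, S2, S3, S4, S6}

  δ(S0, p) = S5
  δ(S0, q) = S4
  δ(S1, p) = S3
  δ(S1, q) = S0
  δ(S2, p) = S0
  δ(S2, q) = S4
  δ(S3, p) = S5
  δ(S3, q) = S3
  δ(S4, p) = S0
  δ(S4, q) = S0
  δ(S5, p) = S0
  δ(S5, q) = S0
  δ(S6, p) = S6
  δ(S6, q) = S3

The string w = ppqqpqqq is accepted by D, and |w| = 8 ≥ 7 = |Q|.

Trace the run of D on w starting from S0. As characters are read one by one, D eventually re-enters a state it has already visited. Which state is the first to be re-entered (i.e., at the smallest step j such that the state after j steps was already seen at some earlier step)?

S0

Run of D on w = p p q q p q q q:
  step 0: S0  (start)
  step 1: S5  (read p: S0→S5)
  step 2: S0  (read p: S5→S0)   ← first repeat (S0 seen earlier)
  step 3: S4  (read q: S0→S4)
  step 4: S0  (read q: S4→S0)
  step 5: S5  (read p: S0→S5)
  step 6: S0  (read q: S5→S0)
  step 7: S4  (read q: S0→S4)
  step 8: S0  (read q: S4→S0)

The earliest repeat is at step j = 2: D is in S0, which it already visited at step i = 0.
The DFA has 7 states, so the proof of the pumping lemma guarantees a repeated state among the first 7+1 visited; the segment between the two visits is the pumpable y.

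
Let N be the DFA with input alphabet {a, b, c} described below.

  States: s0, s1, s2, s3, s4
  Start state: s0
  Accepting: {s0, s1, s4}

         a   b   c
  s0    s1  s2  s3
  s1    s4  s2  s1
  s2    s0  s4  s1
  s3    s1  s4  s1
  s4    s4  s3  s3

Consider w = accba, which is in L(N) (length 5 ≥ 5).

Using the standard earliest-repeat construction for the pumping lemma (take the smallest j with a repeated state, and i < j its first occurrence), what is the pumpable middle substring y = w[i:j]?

State sequence: s0 -a-> s1 -c-> s1 -c-> s1 -b-> s2 -a-> s0
First repeat at step 2: s1 was already visited.

So i = 1, j = 2, giving x = w[0:1] = a, y = w[1:2] = c, z = w[2:5] = cba.
Check: |xy| = 2 ≤ 5 and |y| = 1 ≥ 1. Reading y takes N from s1 back to s1, so every xyⁱz is accepted.
With |Q| = 5, pigeonhole forces a state repeat no later than step 5; the substring read between the first and second visits to that state can be pumped.

c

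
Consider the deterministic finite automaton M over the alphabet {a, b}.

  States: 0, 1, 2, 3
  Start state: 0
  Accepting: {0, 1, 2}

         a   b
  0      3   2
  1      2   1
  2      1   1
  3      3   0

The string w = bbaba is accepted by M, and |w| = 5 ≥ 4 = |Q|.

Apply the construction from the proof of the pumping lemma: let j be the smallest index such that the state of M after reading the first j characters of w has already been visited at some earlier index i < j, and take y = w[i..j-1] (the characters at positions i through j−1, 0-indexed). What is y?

ba

Run of M on w = b b a b a:
  step 0: 0  (start)
  step 1: 2  (read b: 0→2)
  step 2: 1  (read b: 2→1)
  step 3: 2  (read a: 1→2)   ← first repeat (2 seen earlier)
  step 4: 1  (read b: 2→1)
  step 5: 2  (read a: 1→2)

So i = 1, j = 3, giving x = w[0:1] = b, y = w[1:3] = ba, z = w[3:5] = ba.
Check: |xy| = 3 ≤ 4 and |y| = 2 ≥ 1. Reading y takes M from 2 back to 2, so every xyⁱz is accepted.
With |Q| = 4, pigeonhole forces a state repeat no later than step 4; the substring read between the first and second visits to that state can be pumped.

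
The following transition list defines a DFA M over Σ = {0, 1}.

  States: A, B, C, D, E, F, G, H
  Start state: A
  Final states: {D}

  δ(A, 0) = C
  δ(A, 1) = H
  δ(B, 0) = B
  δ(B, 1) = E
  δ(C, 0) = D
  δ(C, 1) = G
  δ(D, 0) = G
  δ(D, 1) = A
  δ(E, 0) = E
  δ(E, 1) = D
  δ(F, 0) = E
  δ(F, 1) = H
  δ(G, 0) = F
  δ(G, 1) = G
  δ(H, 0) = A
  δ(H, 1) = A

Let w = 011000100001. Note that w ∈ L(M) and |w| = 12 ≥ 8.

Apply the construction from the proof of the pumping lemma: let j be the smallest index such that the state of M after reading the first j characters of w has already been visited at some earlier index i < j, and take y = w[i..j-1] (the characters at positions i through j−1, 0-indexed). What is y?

Run of M on w = 0 1 1 0 0 0 1 0 0 0 0 1:
  step 0: A  (start)
  step 1: C  (read 0: A→C)
  step 2: G  (read 1: C→G)
  step 3: G  (read 1: G→G)   ← first repeat (G seen earlier)
  step 4: F  (read 0: G→F)
  step 5: E  (read 0: F→E)
  step 6: E  (read 0: E→E)
  step 7: D  (read 1: E→D)
  step 8: G  (read 0: D→G)
  step 9: F  (read 0: G→F)
  step 10: E  (read 0: F→E)
  step 11: E  (read 0: E→E)
  step 12: D  (read 1: E→D)

So i = 2, j = 3, giving x = w[0:2] = 01, y = w[2:3] = 1, z = w[3:12] = 000100001.
Check: |xy| = 3 ≤ 8 and |y| = 1 ≥ 1. Reading y takes M from G back to G, so every xyⁱz is accepted.

1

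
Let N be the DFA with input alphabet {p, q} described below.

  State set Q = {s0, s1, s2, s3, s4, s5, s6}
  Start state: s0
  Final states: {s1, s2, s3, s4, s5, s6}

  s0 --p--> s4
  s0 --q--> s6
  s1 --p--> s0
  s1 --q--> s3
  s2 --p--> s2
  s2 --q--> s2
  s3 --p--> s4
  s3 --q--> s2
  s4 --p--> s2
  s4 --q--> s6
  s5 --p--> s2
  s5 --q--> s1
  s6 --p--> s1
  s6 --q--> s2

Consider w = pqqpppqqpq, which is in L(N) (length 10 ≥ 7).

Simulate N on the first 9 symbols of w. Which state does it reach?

s2

State sequence: s0 -p-> s4 -q-> s6 -q-> s2 -p-> s2 -p-> s2 -p-> s2 -q-> s2 -q-> s2 -p-> s2

After reading 9 characters, N is in state s2.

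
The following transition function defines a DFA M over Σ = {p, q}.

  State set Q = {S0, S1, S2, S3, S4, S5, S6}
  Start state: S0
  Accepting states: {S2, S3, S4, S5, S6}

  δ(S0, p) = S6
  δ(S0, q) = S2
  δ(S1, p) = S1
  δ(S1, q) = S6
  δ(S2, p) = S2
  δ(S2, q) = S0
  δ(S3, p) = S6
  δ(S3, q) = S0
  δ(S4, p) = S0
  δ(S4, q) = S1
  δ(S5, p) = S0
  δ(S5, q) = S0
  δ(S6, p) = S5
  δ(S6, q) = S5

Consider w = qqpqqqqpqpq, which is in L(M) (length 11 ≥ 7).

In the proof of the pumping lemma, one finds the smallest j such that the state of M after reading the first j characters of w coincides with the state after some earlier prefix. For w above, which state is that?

S0

Run of M on w = q q p q q q q p q p q:
  step 0: S0  (start)
  step 1: S2  (read q: S0→S2)
  step 2: S0  (read q: S2→S0)   ← first repeat (S0 seen earlier)
  step 3: S6  (read p: S0→S6)
  step 4: S5  (read q: S6→S5)
  step 5: S0  (read q: S5→S0)
  step 6: S2  (read q: S0→S2)
  step 7: S0  (read q: S2→S0)
  step 8: S6  (read p: S0→S6)
  step 9: S5  (read q: S6→S5)
  step 10: S0  (read p: S5→S0)
  step 11: S2  (read q: S0→S2)

The earliest repeat is at step j = 2: M is in S0, which it already visited at step i = 0.
Pumping length from the standard proof: p = 7 (the number of states). The repeated state found above gives |xy| = j ≤ 7 and |y| = j − i ≥ 1.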